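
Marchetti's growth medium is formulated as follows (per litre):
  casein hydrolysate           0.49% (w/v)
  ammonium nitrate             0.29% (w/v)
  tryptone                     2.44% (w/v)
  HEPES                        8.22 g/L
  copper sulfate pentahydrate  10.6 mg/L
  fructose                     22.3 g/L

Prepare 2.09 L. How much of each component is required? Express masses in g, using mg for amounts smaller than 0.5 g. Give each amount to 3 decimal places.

Working volume: 2.09 L.
casein hydrolysate: 0.49 g per 100 mL × 2090 mL ÷ 100 = 10.241 g
ammonium nitrate: 0.29% w/v = 2.9 g/L → 2.9 × 2.09 L = 6.061 g
tryptone: 2.44% w/v = 24.4 g/L → 24.4 × 2.09 L = 50.996 g
HEPES: 8.22 g/L × 2.09 L = 17.180 g
copper sulfate pentahydrate: 10.6 mg/L × 2.09 L = 22.154 mg
fructose: 22.3 g/L × 2.09 L = 46.607 g

casein hydrolysate 10.241 g; ammonium nitrate 6.061 g; tryptone 50.996 g; HEPES 17.180 g; copper sulfate pentahydrate 22.154 mg; fructose 46.607 g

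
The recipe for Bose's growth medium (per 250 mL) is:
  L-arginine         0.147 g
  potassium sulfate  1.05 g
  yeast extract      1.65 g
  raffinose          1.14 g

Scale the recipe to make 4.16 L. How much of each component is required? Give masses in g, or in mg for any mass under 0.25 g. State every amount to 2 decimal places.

Scale factor = 4160 mL / 250 mL = 16.64.
L-arginine: 0.147 g × (4160 mL / 250 mL) = 2.45 g
potassium sulfate: 1.05 g × (4160 mL / 250 mL) = 17.47 g
yeast extract: 1.65 g × (4160 mL / 250 mL) = 27.46 g
raffinose: 1.14 g × (4160 mL / 250 mL) = 18.97 g

L-arginine 2.45 g; potassium sulfate 17.47 g; yeast extract 27.46 g; raffinose 18.97 g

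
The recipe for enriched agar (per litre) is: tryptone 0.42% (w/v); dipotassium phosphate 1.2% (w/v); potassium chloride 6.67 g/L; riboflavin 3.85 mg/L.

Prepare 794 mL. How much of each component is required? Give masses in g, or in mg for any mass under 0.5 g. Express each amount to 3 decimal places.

Scale factor relative to 1 L: 0.794.
tryptone: 0.42 g per 100 mL × 794 mL ÷ 100 = 3.335 g
dipotassium phosphate: 1.2% w/v = 12 g/L → 12 × 0.794 L = 9.528 g
potassium chloride: 6.67 g/L × 0.794 L = 5.296 g
riboflavin: 3.85 mg/L × 0.794 L = 3.057 mg

tryptone 3.335 g; dipotassium phosphate 9.528 g; potassium chloride 5.296 g; riboflavin 3.057 mg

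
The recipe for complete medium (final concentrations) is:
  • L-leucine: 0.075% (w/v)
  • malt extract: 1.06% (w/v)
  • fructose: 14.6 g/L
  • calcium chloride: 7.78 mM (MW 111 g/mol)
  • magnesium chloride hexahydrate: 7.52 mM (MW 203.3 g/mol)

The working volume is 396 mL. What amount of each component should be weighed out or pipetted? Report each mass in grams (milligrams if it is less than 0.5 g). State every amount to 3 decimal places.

Working volume: 396 mL = 0.396 L.
L-leucine: 0.075% w/v = 0.75 g/L → 0.75 × 0.396 L = 0.297 g = 297.000 mg
malt extract: 1.06% w/v = 10.6 g/L → 10.6 × 0.396 L = 4.198 g
fructose: 14.6 g/L × 0.396 L = 5.782 g
calcium chloride: 7.78 mmol/L × 111 mg/mmol × 0.396 L = 341.978 mg
magnesium chloride hexahydrate: 7.52 mmol/L × 203.3 g/mol × 0.396 L ÷ 1000 = 0.605 g

L-leucine 297.000 mg; malt extract 4.198 g; fructose 5.782 g; calcium chloride 341.978 mg; magnesium chloride hexahydrate 0.605 g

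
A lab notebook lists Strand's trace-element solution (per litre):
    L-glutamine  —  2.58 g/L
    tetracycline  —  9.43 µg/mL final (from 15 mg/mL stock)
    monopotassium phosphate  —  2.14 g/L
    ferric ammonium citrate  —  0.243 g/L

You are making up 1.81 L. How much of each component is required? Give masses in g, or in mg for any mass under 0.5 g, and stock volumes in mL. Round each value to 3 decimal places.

L-glutamine 4.670 g; tetracycline 1.138 mL; monopotassium phosphate 3.873 g; ferric ammonium citrate 439.830 mg

Scale factor relative to 1 L: 1.81.
L-glutamine: 2.58 g/L × 1.81 L = 4.670 g
tetracycline: C1V1 = C2V2 → 9.43 µg/mL × 1810 mL ÷ 15000 µg/mL = 1.138 mL
monopotassium phosphate: 2.14 g/L × 1.81 L = 3.873 g
ferric ammonium citrate: 0.243 g/L × 1.81 L = 0.43983 g = 439.830 mg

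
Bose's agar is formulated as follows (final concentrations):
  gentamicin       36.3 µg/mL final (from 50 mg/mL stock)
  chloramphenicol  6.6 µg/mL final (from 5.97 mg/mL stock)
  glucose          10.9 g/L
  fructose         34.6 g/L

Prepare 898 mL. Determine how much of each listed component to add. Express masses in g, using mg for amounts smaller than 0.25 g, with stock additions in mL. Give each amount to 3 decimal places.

gentamicin 0.652 mL; chloramphenicol 0.993 mL; glucose 9.788 g; fructose 31.071 g

Working volume: 898 mL = 0.898 L.
gentamicin: C1V1 = C2V2 → 36.3 µg/mL × 898 mL ÷ 50000 µg/mL = 0.652 mL
chloramphenicol: dilute stock: 6.6 µg/mL × 898 mL ÷ 5970 µg/mL = 0.993 mL
glucose: 10.9 g/L × 0.898 L = 9.788 g
fructose: 34.6 g/L × 0.898 L = 31.071 g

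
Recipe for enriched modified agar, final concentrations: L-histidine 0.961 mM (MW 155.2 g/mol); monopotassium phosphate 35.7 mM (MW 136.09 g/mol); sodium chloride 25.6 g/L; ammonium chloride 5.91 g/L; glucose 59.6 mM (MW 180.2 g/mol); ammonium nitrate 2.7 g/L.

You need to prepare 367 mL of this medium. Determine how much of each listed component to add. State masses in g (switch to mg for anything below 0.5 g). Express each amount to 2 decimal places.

Scale factor relative to 1 L: 0.367.
L-histidine: 0.961 mmol/L × 155.2 mg/mmol × 0.367 L = 54.74 mg
monopotassium phosphate: 35.7 mmol/L × 136.09 g/mol × 0.367 L ÷ 1000 = 1.78 g
sodium chloride: 25.6 g/L × 0.367 L = 9.40 g
ammonium chloride: 5.91 g/L × 0.367 L = 2.17 g
glucose: 59.6 mmol/L × 180.2 g/mol × 0.367 L ÷ 1000 = 3.94 g
ammonium nitrate: 2.7 g/L × 0.367 L = 0.99 g

L-histidine 54.74 mg; monopotassium phosphate 1.78 g; sodium chloride 9.40 g; ammonium chloride 2.17 g; glucose 3.94 g; ammonium nitrate 0.99 g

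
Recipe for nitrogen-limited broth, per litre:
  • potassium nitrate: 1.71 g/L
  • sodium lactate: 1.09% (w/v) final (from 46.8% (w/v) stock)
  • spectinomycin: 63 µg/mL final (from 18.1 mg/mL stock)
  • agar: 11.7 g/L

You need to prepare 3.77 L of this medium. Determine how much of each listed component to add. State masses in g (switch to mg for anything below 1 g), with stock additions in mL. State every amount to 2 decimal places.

Working volume: 3.77 L.
potassium nitrate: 1.71 g/L × 3.77 L = 6.45 g
sodium lactate: C1V1 = C2V2 → 1.09% ÷ 46.8% × 3770 mL = 87.81 mL
spectinomycin: V = C2·V2/C1 = 63 µg/mL × 3770 mL ÷ 18100 µg/mL = 13.12 mL
agar: 11.7 g/L × 3.77 L = 44.11 g

potassium nitrate 6.45 g; sodium lactate 87.81 mL; spectinomycin 13.12 mL; agar 44.11 g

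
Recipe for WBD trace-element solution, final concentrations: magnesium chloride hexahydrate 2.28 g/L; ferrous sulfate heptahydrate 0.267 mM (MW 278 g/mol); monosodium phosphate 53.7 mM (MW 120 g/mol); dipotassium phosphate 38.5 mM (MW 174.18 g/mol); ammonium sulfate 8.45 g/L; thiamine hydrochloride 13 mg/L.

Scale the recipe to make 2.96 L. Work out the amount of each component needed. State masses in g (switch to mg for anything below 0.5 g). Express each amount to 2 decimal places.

magnesium chloride hexahydrate 6.75 g; ferrous sulfate heptahydrate 219.71 mg; monosodium phosphate 19.07 g; dipotassium phosphate 19.85 g; ammonium sulfate 25.01 g; thiamine hydrochloride 38.48 mg

Scale factor relative to 1 L: 2.96.
magnesium chloride hexahydrate: 2.28 g/L × 2.96 L = 6.75 g
ferrous sulfate heptahydrate: 0.267 mmol/L × 278 mg/mmol × 2.96 L = 219.71 mg
monosodium phosphate: 53.7 mmol/L × 120 g/mol × 2.96 L ÷ 1000 = 19.07 g
dipotassium phosphate: 38.5 mmol/L × 174.18 g/mol × 2.96 L ÷ 1000 = 19.85 g
ammonium sulfate: 8.45 g/L × 2.96 L = 25.01 g
thiamine hydrochloride: 13 mg/L × 2.96 L = 38.48 mg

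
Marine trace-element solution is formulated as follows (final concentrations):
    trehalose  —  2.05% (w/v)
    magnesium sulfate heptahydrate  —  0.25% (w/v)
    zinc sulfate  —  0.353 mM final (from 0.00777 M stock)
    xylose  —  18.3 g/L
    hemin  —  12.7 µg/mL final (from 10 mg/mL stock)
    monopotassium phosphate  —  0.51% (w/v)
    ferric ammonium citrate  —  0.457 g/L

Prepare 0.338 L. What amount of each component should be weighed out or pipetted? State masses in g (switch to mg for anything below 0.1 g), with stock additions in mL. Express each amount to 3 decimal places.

Working volume: 0.338 L.
trehalose: 2.05 g per 100 mL × 338 mL ÷ 100 = 6.929 g
magnesium sulfate heptahydrate: 0.25 g per 100 mL × 338 mL ÷ 100 = 0.845 g
zinc sulfate: dilute stock: 0.353 mM × 338 mL ÷ 7.77 mM = 15.356 mL
xylose: 18.3 g/L × 0.338 L = 6.185 g
hemin: C1V1 = C2V2 → 12.7 µg/mL × 338 mL ÷ 10000 µg/mL = 0.429 mL
monopotassium phosphate: 0.51 g per 100 mL × 338 mL ÷ 100 = 1.724 g
ferric ammonium citrate: 0.457 g/L × 0.338 L = 0.154 g

trehalose 6.929 g; magnesium sulfate heptahydrate 0.845 g; zinc sulfate 15.356 mL; xylose 6.185 g; hemin 0.429 mL; monopotassium phosphate 1.724 g; ferric ammonium citrate 0.154 g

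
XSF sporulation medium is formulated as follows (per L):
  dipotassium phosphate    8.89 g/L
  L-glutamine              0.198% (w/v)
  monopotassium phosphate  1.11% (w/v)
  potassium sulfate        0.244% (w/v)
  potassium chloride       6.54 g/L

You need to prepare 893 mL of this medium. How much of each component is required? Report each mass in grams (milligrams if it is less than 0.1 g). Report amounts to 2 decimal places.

dipotassium phosphate 7.94 g; L-glutamine 1.77 g; monopotassium phosphate 9.91 g; potassium sulfate 2.18 g; potassium chloride 5.84 g

Working volume: 893 mL = 0.893 L.
dipotassium phosphate: 8.89 g/L × 0.893 L = 7.94 g
L-glutamine: 0.198% w/v = 1.98 g/L → 1.98 × 0.893 L = 1.77 g
monopotassium phosphate: 1.11% w/v = 11.1 g/L → 11.1 × 0.893 L = 9.91 g
potassium sulfate: 0.244% w/v = 2.44 g/L → 2.44 × 0.893 L = 2.18 g
potassium chloride: 6.54 g/L × 0.893 L = 5.84 g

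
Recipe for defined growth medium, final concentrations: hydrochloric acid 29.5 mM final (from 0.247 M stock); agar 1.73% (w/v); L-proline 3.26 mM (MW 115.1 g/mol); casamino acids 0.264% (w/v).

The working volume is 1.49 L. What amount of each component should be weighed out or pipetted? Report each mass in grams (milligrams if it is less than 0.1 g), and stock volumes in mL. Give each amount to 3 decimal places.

Scale factor relative to 1 L: 1.49.
hydrochloric acid: C1V1 = C2V2 → 29.5 mM × 1490 mL ÷ 247 mM = 177.955 mL
agar: 1.73 g per 100 mL × 1490 mL ÷ 100 = 25.777 g
L-proline: 3.26 mmol/L × 115.1 g/mol × 1.49 L ÷ 1000 = 0.559 g
casamino acids: 0.264% w/v = 2.64 g/L → 2.64 × 1.49 L = 3.934 g

hydrochloric acid 177.955 mL; agar 25.777 g; L-proline 0.559 g; casamino acids 3.934 g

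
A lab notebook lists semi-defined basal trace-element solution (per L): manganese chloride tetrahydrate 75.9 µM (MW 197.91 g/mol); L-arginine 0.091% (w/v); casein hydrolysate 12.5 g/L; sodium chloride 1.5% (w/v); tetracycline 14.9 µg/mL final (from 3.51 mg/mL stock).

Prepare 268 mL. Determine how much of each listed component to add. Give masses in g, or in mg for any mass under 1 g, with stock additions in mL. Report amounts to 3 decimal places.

Scale factor relative to 1 L: 0.268.
manganese chloride tetrahydrate: 75.9 µmol/L × 197.91 g/mol × 0.268 L ÷ 1000 = 4.026 mg
L-arginine: 0.091 g per 100 mL × 268 mL ÷ 100 = 0.24388 g = 243.880 mg
casein hydrolysate: 12.5 g/L × 0.268 L = 3.350 g
sodium chloride: 1.5% w/v = 15 g/L → 15 × 0.268 L = 4.020 g
tetracycline: C1V1 = C2V2 → 14.9 µg/mL × 268 mL ÷ 3510 µg/mL = 1.138 mL

manganese chloride tetrahydrate 4.026 mg; L-arginine 243.880 mg; casein hydrolysate 3.350 g; sodium chloride 4.020 g; tetracycline 1.138 mL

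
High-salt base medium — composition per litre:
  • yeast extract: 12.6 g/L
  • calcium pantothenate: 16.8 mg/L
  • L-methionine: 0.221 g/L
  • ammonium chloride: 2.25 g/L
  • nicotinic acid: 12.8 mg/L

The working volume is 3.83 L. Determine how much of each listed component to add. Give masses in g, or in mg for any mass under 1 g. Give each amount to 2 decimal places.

yeast extract 48.26 g; calcium pantothenate 64.34 mg; L-methionine 846.43 mg; ammonium chloride 8.62 g; nicotinic acid 49.02 mg

Working volume: 3.83 L.
yeast extract: 12.6 g/L × 3.83 L = 48.26 g
calcium pantothenate: 16.8 mg/L × 3.83 L = 64.34 mg
L-methionine: 0.221 g/L × 3.83 L = 0.84643 g = 846.43 mg
ammonium chloride: 2.25 g/L × 3.83 L = 8.62 g
nicotinic acid: 12.8 mg/L × 3.83 L = 49.02 mg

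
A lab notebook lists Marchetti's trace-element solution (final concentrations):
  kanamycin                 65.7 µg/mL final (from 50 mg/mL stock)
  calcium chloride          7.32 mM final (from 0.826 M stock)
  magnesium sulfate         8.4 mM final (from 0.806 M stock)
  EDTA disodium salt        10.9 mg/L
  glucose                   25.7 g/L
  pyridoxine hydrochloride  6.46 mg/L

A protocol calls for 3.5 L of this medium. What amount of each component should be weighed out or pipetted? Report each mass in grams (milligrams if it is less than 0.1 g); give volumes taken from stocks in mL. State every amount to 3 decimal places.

Working volume: 3.5 L.
kanamycin: C1V1 = C2V2 → 65.7 µg/mL × 3500 mL ÷ 50000 µg/mL = 4.599 mL
calcium chloride: C1V1 = C2V2 → 7.32 mM × 3500 mL ÷ 826 mM = 31.017 mL
magnesium sulfate: dilute stock: 8.4 mM × 3500 mL ÷ 806 mM = 36.476 mL
EDTA disodium salt: 10.9 mg/L × 3.5 L = 38.150 mg
glucose: 25.7 g/L × 3.5 L = 89.950 g
pyridoxine hydrochloride: 6.46 mg/L × 3.5 L = 22.610 mg

kanamycin 4.599 mL; calcium chloride 31.017 mL; magnesium sulfate 36.476 mL; EDTA disodium salt 38.150 mg; glucose 89.950 g; pyridoxine hydrochloride 22.610 mg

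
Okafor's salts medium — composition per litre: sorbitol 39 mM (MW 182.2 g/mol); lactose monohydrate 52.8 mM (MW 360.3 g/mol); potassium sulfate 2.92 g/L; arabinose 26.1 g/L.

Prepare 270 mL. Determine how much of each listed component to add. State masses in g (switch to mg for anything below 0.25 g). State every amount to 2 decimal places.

sorbitol 1.92 g; lactose monohydrate 5.14 g; potassium sulfate 0.79 g; arabinose 7.05 g

Scale factor relative to 1 L: 0.27.
sorbitol: 39 mmol/L × 182.2 g/mol × 0.27 L ÷ 1000 = 1.92 g
lactose monohydrate: 52.8 mmol/L × 360.3 g/mol × 0.27 L ÷ 1000 = 5.14 g
potassium sulfate: 2.92 g/L × 0.27 L = 0.79 g
arabinose: 26.1 g/L × 0.27 L = 7.05 g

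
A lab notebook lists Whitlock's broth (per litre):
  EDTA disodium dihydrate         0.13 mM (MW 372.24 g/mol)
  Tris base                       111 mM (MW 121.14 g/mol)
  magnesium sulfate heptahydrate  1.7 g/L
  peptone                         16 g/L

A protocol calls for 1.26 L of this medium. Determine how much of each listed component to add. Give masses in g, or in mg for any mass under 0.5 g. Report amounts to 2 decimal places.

EDTA disodium dihydrate 60.97 mg; Tris base 16.94 g; magnesium sulfate heptahydrate 2.14 g; peptone 20.16 g

Working volume: 1.26 L.
EDTA disodium dihydrate: 0.13 mmol/L × 372.24 mg/mmol × 1.26 L = 60.97 mg
Tris base: 111 mmol/L × 121.14 g/mol × 1.26 L ÷ 1000 = 16.94 g
magnesium sulfate heptahydrate: 1.7 g/L × 1.26 L = 2.14 g
peptone: 16 g/L × 1.26 L = 20.16 g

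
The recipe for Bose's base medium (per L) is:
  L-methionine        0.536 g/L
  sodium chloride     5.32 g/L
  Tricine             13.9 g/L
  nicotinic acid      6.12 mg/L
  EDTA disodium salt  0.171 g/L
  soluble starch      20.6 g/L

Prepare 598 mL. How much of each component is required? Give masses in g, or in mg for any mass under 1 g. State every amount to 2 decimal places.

L-methionine 320.53 mg; sodium chloride 3.18 g; Tricine 8.31 g; nicotinic acid 3.66 mg; EDTA disodium salt 102.26 mg; soluble starch 12.32 g

Scale factor relative to 1 L: 0.598.
L-methionine: 0.536 g/L × 0.598 L = 0.320528 g = 320.53 mg
sodium chloride: 5.32 g/L × 0.598 L = 3.18 g
Tricine: 13.9 g/L × 0.598 L = 8.31 g
nicotinic acid: 6.12 mg/L × 0.598 L = 3.66 mg
EDTA disodium salt: 0.171 g/L × 0.598 L = 0.102258 g = 102.26 mg
soluble starch: 20.6 g/L × 0.598 L = 12.32 g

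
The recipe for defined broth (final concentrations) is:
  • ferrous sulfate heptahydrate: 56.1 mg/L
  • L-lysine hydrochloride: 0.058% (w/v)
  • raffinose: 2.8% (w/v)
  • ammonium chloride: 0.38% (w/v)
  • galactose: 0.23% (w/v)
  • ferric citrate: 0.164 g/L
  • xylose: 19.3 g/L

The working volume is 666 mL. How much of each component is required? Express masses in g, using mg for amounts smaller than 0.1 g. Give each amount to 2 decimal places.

ferrous sulfate heptahydrate 37.36 mg; L-lysine hydrochloride 0.39 g; raffinose 18.65 g; ammonium chloride 2.53 g; galactose 1.53 g; ferric citrate 0.11 g; xylose 12.85 g

Working volume: 666 mL = 0.666 L.
ferrous sulfate heptahydrate: 56.1 mg/L × 0.666 L = 37.36 mg
L-lysine hydrochloride: 0.058 g per 100 mL × 666 mL ÷ 100 = 0.39 g
raffinose: 2.8 g per 100 mL × 666 mL ÷ 100 = 18.65 g
ammonium chloride: 0.38 g per 100 mL × 666 mL ÷ 100 = 2.53 g
galactose: 0.23 g per 100 mL × 666 mL ÷ 100 = 1.53 g
ferric citrate: 0.164 g/L × 0.666 L = 0.11 g
xylose: 19.3 g/L × 0.666 L = 12.85 g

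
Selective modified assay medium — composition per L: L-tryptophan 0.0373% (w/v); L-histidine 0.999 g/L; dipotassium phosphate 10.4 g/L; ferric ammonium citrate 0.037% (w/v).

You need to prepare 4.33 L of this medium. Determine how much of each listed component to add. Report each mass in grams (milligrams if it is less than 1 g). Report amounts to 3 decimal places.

L-tryptophan 1.615 g; L-histidine 4.326 g; dipotassium phosphate 45.032 g; ferric ammonium citrate 1.602 g

Working volume: 4.33 L.
L-tryptophan: 0.0373 g per 100 mL × 4330 mL ÷ 100 = 1.615 g
L-histidine: 0.999 g/L × 4.33 L = 4.326 g
dipotassium phosphate: 10.4 g/L × 4.33 L = 45.032 g
ferric ammonium citrate: 0.037 g per 100 mL × 4330 mL ÷ 100 = 1.602 g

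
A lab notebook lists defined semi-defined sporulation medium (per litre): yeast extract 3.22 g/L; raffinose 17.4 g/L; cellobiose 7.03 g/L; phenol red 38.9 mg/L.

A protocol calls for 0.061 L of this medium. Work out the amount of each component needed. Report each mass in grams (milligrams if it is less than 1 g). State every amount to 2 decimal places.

yeast extract 196.42 mg; raffinose 1.06 g; cellobiose 428.83 mg; phenol red 2.37 mg

Scale factor relative to 1 L: 0.061.
yeast extract: 3.22 g/L × 0.061 L = 0.19642 g = 196.42 mg
raffinose: 17.4 g/L × 0.061 L = 1.06 g
cellobiose: 7.03 g/L × 0.061 L = 0.42883 g = 428.83 mg
phenol red: 38.9 mg/L × 0.061 L = 2.37 mg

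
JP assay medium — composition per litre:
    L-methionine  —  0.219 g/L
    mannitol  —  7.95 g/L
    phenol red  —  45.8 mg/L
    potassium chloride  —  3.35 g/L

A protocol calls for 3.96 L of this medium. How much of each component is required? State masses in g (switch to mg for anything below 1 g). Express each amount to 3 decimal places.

Scale factor relative to 1 L: 3.96.
L-methionine: 0.219 g/L × 3.96 L = 0.86724 g = 867.240 mg
mannitol: 7.95 g/L × 3.96 L = 31.482 g
phenol red: 45.8 mg/L × 3.96 L = 181.368 mg
potassium chloride: 3.35 g/L × 3.96 L = 13.266 g

L-methionine 867.240 mg; mannitol 31.482 g; phenol red 181.368 mg; potassium chloride 13.266 g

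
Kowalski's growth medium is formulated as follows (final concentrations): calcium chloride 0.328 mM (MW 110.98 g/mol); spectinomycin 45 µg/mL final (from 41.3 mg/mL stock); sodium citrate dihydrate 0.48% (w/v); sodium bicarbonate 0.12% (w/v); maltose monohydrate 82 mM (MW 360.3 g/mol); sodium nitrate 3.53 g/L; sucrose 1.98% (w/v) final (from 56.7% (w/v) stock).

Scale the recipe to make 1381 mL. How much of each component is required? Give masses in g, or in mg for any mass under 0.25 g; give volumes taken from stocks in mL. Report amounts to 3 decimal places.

Scale factor relative to 1 L: 1.381.
calcium chloride: 0.328 mmol/L × 110.98 mg/mmol × 1.381 L = 50.270 mg
spectinomycin: C1V1 = C2V2 → 45 µg/mL × 1381 mL ÷ 41300 µg/mL = 1.505 mL
sodium citrate dihydrate: 0.48% w/v = 4.8 g/L → 4.8 × 1.381 L = 6.629 g
sodium bicarbonate: 0.12% w/v = 1.2 g/L → 1.2 × 1.381 L = 1.657 g
maltose monohydrate: 82 mmol/L × 360.3 g/mol × 1.381 L ÷ 1000 = 40.801 g
sodium nitrate: 3.53 g/L × 1.381 L = 4.875 g
sucrose: C1V1 = C2V2 → 1.98% ÷ 56.7% × 1381 mL = 48.225 mL

calcium chloride 50.270 mg; spectinomycin 1.505 mL; sodium citrate dihydrate 6.629 g; sodium bicarbonate 1.657 g; maltose monohydrate 40.801 g; sodium nitrate 4.875 g; sucrose 48.225 mL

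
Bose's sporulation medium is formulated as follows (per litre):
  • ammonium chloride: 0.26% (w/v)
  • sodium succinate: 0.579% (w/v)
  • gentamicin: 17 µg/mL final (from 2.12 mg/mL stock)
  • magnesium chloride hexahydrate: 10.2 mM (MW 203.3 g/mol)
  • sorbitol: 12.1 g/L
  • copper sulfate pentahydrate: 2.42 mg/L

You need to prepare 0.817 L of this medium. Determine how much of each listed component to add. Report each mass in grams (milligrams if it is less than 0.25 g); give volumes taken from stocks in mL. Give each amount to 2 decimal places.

ammonium chloride 2.12 g; sodium succinate 4.73 g; gentamicin 6.55 mL; magnesium chloride hexahydrate 1.69 g; sorbitol 9.89 g; copper sulfate pentahydrate 1.98 mg

Scale factor relative to 1 L: 0.817.
ammonium chloride: 0.26% w/v = 2.6 g/L → 2.6 × 0.817 L = 2.12 g
sodium succinate: 0.579% w/v = 5.79 g/L → 5.79 × 0.817 L = 4.73 g
gentamicin: V = C2·V2/C1 = 17 µg/mL × 817 mL ÷ 2120 µg/mL = 6.55 mL
magnesium chloride hexahydrate: 10.2 mmol/L × 203.3 g/mol × 0.817 L ÷ 1000 = 1.69 g
sorbitol: 12.1 g/L × 0.817 L = 9.89 g
copper sulfate pentahydrate: 2.42 mg/L × 0.817 L = 1.98 mg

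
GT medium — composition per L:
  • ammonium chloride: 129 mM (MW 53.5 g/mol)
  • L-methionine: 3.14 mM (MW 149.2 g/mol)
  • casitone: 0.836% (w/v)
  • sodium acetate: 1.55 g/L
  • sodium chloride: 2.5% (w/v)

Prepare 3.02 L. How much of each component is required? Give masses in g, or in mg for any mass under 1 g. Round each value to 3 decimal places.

ammonium chloride 20.843 g; L-methionine 1.415 g; casitone 25.247 g; sodium acetate 4.681 g; sodium chloride 75.500 g

Working volume: 3.02 L.
ammonium chloride: 129 mmol/L × 53.5 g/mol × 3.02 L ÷ 1000 = 20.843 g
L-methionine: 3.14 mmol/L × 149.2 g/mol × 3.02 L ÷ 1000 = 1.415 g
casitone: 0.836% w/v = 8.36 g/L → 8.36 × 3.02 L = 25.247 g
sodium acetate: 1.55 g/L × 3.02 L = 4.681 g
sodium chloride: 2.5 g per 100 mL × 3020 mL ÷ 100 = 75.500 g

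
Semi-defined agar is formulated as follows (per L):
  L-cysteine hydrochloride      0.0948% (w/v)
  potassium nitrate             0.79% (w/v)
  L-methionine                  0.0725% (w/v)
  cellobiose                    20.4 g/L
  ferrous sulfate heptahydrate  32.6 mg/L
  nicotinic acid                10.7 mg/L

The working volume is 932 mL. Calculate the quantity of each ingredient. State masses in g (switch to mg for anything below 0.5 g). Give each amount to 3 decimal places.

L-cysteine hydrochloride 0.884 g; potassium nitrate 7.363 g; L-methionine 0.676 g; cellobiose 19.013 g; ferrous sulfate heptahydrate 30.383 mg; nicotinic acid 9.972 mg

Target volume = 932 mL = 0.932 L.
L-cysteine hydrochloride: 0.0948 g per 100 mL × 932 mL ÷ 100 = 0.884 g
potassium nitrate: 0.79 g per 100 mL × 932 mL ÷ 100 = 7.363 g
L-methionine: 0.0725 g per 100 mL × 932 mL ÷ 100 = 0.676 g
cellobiose: 20.4 g/L × 0.932 L = 19.013 g
ferrous sulfate heptahydrate: 32.6 mg/L × 0.932 L = 30.383 mg
nicotinic acid: 10.7 mg/L × 0.932 L = 9.972 mg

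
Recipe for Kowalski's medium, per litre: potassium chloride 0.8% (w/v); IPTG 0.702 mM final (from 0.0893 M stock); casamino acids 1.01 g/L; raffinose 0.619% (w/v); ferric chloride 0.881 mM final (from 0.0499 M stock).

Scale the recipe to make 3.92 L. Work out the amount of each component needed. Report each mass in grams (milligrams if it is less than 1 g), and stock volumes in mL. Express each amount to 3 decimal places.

Working volume: 3.92 L.
potassium chloride: 0.8% w/v = 8 g/L → 8 × 3.92 L = 31.360 g
IPTG: dilute stock: 0.702 mM × 3920 mL ÷ 89.3 mM = 30.816 mL
casamino acids: 1.01 g/L × 3.92 L = 3.959 g
raffinose: 0.619 g per 100 mL × 3920 mL ÷ 100 = 24.265 g
ferric chloride: V = C2·V2/C1 = 0.881 mM × 3920 mL ÷ 49.9 mM = 69.209 mL

potassium chloride 31.360 g; IPTG 30.816 mL; casamino acids 3.959 g; raffinose 24.265 g; ferric chloride 69.209 mL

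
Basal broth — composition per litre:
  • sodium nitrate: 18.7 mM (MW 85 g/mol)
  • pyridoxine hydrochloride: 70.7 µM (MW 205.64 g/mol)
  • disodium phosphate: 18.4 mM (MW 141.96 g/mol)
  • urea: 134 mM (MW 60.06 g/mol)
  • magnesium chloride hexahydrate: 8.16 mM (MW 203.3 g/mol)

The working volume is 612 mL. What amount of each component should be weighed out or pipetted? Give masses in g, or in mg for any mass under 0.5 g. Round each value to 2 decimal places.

sodium nitrate 0.97 g; pyridoxine hydrochloride 8.90 mg; disodium phosphate 1.60 g; urea 4.93 g; magnesium chloride hexahydrate 1.02 g

Working volume: 612 mL = 0.612 L.
sodium nitrate: 18.7 mmol/L × 85 g/mol × 0.612 L ÷ 1000 = 0.97 g
pyridoxine hydrochloride: 70.7 µmol/L × 205.64 g/mol × 0.612 L ÷ 1000 = 8.90 mg
disodium phosphate: 18.4 mmol/L × 141.96 g/mol × 0.612 L ÷ 1000 = 1.60 g
urea: 134 mmol/L × 60.06 g/mol × 0.612 L ÷ 1000 = 4.93 g
magnesium chloride hexahydrate: 8.16 mmol/L × 203.3 g/mol × 0.612 L ÷ 1000 = 1.02 g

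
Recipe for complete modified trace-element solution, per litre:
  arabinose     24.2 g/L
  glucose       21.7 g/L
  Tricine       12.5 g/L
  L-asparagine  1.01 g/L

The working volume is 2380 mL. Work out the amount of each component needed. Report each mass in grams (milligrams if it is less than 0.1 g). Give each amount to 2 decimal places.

arabinose 57.60 g; glucose 51.65 g; Tricine 29.75 g; L-asparagine 2.40 g

Working volume: 2380 mL = 2.38 L.
arabinose: 24.2 g/L × 2.38 L = 57.60 g
glucose: 21.7 g/L × 2.38 L = 51.65 g
Tricine: 12.5 g/L × 2.38 L = 29.75 g
L-asparagine: 1.01 g/L × 2.38 L = 2.40 g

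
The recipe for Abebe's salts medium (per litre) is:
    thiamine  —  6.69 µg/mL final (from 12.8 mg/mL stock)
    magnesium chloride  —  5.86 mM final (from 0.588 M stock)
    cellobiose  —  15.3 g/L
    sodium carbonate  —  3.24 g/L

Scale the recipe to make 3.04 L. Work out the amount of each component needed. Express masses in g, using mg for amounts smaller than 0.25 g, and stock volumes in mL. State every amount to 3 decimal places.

Working volume: 3.04 L.
thiamine: dilute stock: 6.69 µg/mL × 3040 mL ÷ 12800 µg/mL = 1.589 mL
magnesium chloride: C1V1 = C2V2 → 5.86 mM × 3040 mL ÷ 588 mM = 30.297 mL
cellobiose: 15.3 g/L × 3.04 L = 46.512 g
sodium carbonate: 3.24 g/L × 3.04 L = 9.850 g

thiamine 1.589 mL; magnesium chloride 30.297 mL; cellobiose 46.512 g; sodium carbonate 9.850 g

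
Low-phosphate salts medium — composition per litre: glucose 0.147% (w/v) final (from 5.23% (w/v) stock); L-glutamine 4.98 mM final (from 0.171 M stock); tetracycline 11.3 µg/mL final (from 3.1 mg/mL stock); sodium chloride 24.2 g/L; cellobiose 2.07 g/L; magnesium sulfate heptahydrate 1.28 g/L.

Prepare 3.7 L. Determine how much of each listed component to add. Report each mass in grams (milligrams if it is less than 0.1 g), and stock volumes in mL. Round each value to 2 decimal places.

glucose 104.00 mL; L-glutamine 107.75 mL; tetracycline 13.49 mL; sodium chloride 89.54 g; cellobiose 7.66 g; magnesium sulfate heptahydrate 4.74 g

Scale factor relative to 1 L: 3.7.
glucose: V = C2·V2/C1 = 0.147% ÷ 5.23% × 3700 mL = 104.00 mL
L-glutamine: dilute stock: 4.98 mM × 3700 mL ÷ 171 mM = 107.75 mL
tetracycline: dilute stock: 11.3 µg/mL × 3700 mL ÷ 3100 µg/mL = 13.49 mL
sodium chloride: 24.2 g/L × 3.7 L = 89.54 g
cellobiose: 2.07 g/L × 3.7 L = 7.66 g
magnesium sulfate heptahydrate: 1.28 g/L × 3.7 L = 4.74 g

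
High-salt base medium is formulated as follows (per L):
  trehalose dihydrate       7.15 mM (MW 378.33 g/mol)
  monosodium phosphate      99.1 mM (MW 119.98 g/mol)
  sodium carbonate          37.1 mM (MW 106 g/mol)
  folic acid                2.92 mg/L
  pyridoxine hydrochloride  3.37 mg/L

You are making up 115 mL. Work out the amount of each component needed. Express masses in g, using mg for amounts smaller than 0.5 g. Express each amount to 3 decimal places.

Working volume: 115 mL = 0.115 L.
trehalose dihydrate: 7.15 mmol/L × 378.33 mg/mmol × 0.115 L = 311.082 mg
monosodium phosphate: 99.1 mmol/L × 119.98 g/mol × 0.115 L ÷ 1000 = 1.367 g
sodium carbonate: 37.1 mmol/L × 106 mg/mmol × 0.115 L = 452.249 mg
folic acid: 2.92 mg/L × 0.115 L = 0.336 mg
pyridoxine hydrochloride: 3.37 mg/L × 0.115 L = 0.388 mg

trehalose dihydrate 311.082 mg; monosodium phosphate 1.367 g; sodium carbonate 452.249 mg; folic acid 0.336 mg; pyridoxine hydrochloride 0.388 mg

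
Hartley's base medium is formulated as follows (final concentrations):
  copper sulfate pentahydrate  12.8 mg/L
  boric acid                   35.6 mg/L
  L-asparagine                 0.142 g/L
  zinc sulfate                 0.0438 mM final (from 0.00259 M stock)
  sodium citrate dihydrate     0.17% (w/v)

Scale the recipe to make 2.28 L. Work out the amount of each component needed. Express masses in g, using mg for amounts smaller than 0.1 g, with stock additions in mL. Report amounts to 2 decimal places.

Working volume: 2.28 L.
copper sulfate pentahydrate: 12.8 mg/L × 2.28 L = 29.18 mg
boric acid: 35.6 mg/L × 2.28 L = 81.17 mg
L-asparagine: 0.142 g/L × 2.28 L = 0.32 g
zinc sulfate: C1V1 = C2V2 → 0.0438 mM × 2280 mL ÷ 2.59 mM = 38.56 mL
sodium citrate dihydrate: 0.17 g per 100 mL × 2280 mL ÷ 100 = 3.88 g

copper sulfate pentahydrate 29.18 mg; boric acid 81.17 mg; L-asparagine 0.32 g; zinc sulfate 38.56 mL; sodium citrate dihydrate 3.88 g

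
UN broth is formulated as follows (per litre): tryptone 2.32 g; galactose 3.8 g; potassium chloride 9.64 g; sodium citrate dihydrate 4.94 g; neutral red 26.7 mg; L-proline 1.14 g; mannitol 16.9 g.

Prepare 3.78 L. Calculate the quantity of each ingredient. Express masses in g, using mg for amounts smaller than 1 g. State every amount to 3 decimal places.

Ratio of target to recipe volume: 3780 / 1000 = 3.78.
tryptone: 2.32 g × (3780 mL / 1000 mL) = 8.770 g
galactose: 3.8 g × (3780 mL / 1000 mL) = 14.364 g
potassium chloride: 9.64 g × (3780 mL / 1000 mL) = 36.439 g
sodium citrate dihydrate: 4.94 g × (3780 mL / 1000 mL) = 18.673 g
neutral red: 26.7 mg × (3780 mL / 1000 mL) = 100.926 mg
L-proline: 1.14 g × (3780 mL / 1000 mL) = 4.309 g
mannitol: 16.9 g × (3780 mL / 1000 mL) = 63.882 g

tryptone 8.770 g; galactose 14.364 g; potassium chloride 36.439 g; sodium citrate dihydrate 18.673 g; neutral red 100.926 mg; L-proline 4.309 g; mannitol 63.882 g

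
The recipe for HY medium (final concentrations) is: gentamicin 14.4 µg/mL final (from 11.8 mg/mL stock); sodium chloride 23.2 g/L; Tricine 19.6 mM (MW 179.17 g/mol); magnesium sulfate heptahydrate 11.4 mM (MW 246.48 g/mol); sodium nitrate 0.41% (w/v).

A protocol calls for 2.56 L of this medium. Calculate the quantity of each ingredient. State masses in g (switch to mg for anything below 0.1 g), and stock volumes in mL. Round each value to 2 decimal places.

Working volume: 2.56 L.
gentamicin: V = C2·V2/C1 = 14.4 µg/mL × 2560 mL ÷ 11800 µg/mL = 3.12 mL
sodium chloride: 23.2 g/L × 2.56 L = 59.39 g
Tricine: 19.6 mmol/L × 179.17 g/mol × 2.56 L ÷ 1000 = 8.99 g
magnesium sulfate heptahydrate: 11.4 mmol/L × 246.48 g/mol × 2.56 L ÷ 1000 = 7.19 g
sodium nitrate: 0.41% w/v = 4.1 g/L → 4.1 × 2.56 L = 10.50 g

gentamicin 3.12 mL; sodium chloride 59.39 g; Tricine 8.99 g; magnesium sulfate heptahydrate 7.19 g; sodium nitrate 10.50 g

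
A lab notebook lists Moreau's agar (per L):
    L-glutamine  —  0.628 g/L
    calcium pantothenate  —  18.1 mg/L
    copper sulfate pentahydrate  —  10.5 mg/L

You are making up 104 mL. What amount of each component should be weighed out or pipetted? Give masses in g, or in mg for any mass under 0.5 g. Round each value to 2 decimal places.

Target volume = 104 mL = 0.104 L.
L-glutamine: 0.628 g/L × 0.104 L = 0.065312 g = 65.31 mg
calcium pantothenate: 18.1 mg/L × 0.104 L = 1.88 mg
copper sulfate pentahydrate: 10.5 mg/L × 0.104 L = 1.09 mg

L-glutamine 65.31 mg; calcium pantothenate 1.88 mg; copper sulfate pentahydrate 1.09 mg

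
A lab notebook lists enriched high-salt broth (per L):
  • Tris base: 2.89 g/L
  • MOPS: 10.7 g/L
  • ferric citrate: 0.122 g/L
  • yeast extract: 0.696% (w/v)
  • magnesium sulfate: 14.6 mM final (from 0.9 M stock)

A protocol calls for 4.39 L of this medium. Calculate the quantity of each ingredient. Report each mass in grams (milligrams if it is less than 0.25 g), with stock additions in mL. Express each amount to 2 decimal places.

Scale factor relative to 1 L: 4.39.
Tris base: 2.89 g/L × 4.39 L = 12.69 g
MOPS: 10.7 g/L × 4.39 L = 46.97 g
ferric citrate: 0.122 g/L × 4.39 L = 0.54 g
yeast extract: 0.696 g per 100 mL × 4390 mL ÷ 100 = 30.55 g
magnesium sulfate: V = C2·V2/C1 = 14.6 mM × 4390 mL ÷ 900 mM = 71.22 mL

Tris base 12.69 g; MOPS 46.97 g; ferric citrate 0.54 g; yeast extract 30.55 g; magnesium sulfate 71.22 mL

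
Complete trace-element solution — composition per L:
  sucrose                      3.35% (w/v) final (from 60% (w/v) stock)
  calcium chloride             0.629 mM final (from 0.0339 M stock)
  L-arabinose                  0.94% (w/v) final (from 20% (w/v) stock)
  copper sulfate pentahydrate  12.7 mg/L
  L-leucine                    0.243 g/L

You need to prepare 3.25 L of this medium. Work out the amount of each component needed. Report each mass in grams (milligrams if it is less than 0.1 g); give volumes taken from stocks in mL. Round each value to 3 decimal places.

sucrose 181.458 mL; calcium chloride 60.302 mL; L-arabinose 152.750 mL; copper sulfate pentahydrate 41.275 mg; L-leucine 0.790 g

Scale factor relative to 1 L: 3.25.
sucrose: V = C2·V2/C1 = 3.35% ÷ 60% × 3250 mL = 181.458 mL
calcium chloride: dilute stock: 0.629 mM × 3250 mL ÷ 33.9 mM = 60.302 mL
L-arabinose: C1V1 = C2V2 → 0.94% ÷ 20% × 3250 mL = 152.750 mL
copper sulfate pentahydrate: 12.7 mg/L × 3.25 L = 41.275 mg
L-leucine: 0.243 g/L × 3.25 L = 0.790 g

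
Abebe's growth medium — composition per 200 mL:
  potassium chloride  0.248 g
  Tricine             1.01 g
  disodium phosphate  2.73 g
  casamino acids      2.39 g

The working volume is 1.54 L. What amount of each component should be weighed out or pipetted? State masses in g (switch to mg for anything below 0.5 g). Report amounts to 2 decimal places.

Ratio of target to recipe volume: 1540 / 200 = 7.7.
potassium chloride: 0.248 g × (1540 mL / 200 mL) = 1.91 g
Tricine: 1.01 g × (1540 mL / 200 mL) = 7.78 g
disodium phosphate: 2.73 g × (1540 mL / 200 mL) = 21.02 g
casamino acids: 2.39 g × (1540 mL / 200 mL) = 18.40 g

potassium chloride 1.91 g; Tricine 7.78 g; disodium phosphate 21.02 g; casamino acids 18.40 g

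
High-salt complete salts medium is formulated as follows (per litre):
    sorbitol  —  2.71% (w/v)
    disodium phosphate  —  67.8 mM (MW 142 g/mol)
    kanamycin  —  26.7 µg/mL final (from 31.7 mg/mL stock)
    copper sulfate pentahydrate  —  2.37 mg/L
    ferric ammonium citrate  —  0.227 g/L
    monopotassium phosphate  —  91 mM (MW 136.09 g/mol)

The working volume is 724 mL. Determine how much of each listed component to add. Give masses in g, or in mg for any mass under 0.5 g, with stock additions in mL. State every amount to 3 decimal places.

Working volume: 724 mL = 0.724 L.
sorbitol: 2.71 g per 100 mL × 724 mL ÷ 100 = 19.620 g
disodium phosphate: 67.8 mmol/L × 142 g/mol × 0.724 L ÷ 1000 = 6.970 g
kanamycin: dilute stock: 26.7 µg/mL × 724 mL ÷ 31700 µg/mL = 0.610 mL
copper sulfate pentahydrate: 2.37 mg/L × 0.724 L = 1.716 mg
ferric ammonium citrate: 0.227 g/L × 0.724 L = 0.164348 g = 164.348 mg
monopotassium phosphate: 91 mmol/L × 136.09 g/mol × 0.724 L ÷ 1000 = 8.966 g

sorbitol 19.620 g; disodium phosphate 6.970 g; kanamycin 0.610 mL; copper sulfate pentahydrate 1.716 mg; ferric ammonium citrate 164.348 mg; monopotassium phosphate 8.966 g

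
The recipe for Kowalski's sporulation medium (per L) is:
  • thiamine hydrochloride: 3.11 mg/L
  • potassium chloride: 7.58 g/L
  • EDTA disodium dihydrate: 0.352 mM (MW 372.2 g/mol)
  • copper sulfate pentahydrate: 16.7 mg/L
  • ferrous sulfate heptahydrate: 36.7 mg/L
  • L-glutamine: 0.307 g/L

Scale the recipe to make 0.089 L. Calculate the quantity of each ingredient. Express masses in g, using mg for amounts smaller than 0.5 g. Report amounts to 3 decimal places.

thiamine hydrochloride 0.277 mg; potassium chloride 0.675 g; EDTA disodium dihydrate 11.660 mg; copper sulfate pentahydrate 1.486 mg; ferrous sulfate heptahydrate 3.266 mg; L-glutamine 27.323 mg

Scale factor relative to 1 L: 0.089.
thiamine hydrochloride: 3.11 mg/L × 0.089 L = 0.277 mg
potassium chloride: 7.58 g/L × 0.089 L = 0.675 g
EDTA disodium dihydrate: 0.352 mmol/L × 372.2 mg/mmol × 0.089 L = 11.660 mg
copper sulfate pentahydrate: 16.7 mg/L × 0.089 L = 1.486 mg
ferrous sulfate heptahydrate: 36.7 mg/L × 0.089 L = 3.266 mg
L-glutamine: 0.307 g/L × 0.089 L = 0.027323 g = 27.323 mg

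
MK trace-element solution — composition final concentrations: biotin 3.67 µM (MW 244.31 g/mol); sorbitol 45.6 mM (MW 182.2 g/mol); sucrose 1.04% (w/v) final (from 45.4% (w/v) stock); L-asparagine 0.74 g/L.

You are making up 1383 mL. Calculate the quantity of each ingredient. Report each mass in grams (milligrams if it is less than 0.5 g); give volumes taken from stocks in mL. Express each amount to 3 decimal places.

Scale factor relative to 1 L: 1.383.
biotin: 3.67 µmol/L × 244.31 g/mol × 1.383 L ÷ 1000 = 1.240 mg
sorbitol: 45.6 mmol/L × 182.2 g/mol × 1.383 L ÷ 1000 = 11.490 g
sucrose: dilute stock: 1.04% ÷ 45.4% × 1383 mL = 31.681 mL
L-asparagine: 0.74 g/L × 1.383 L = 1.023 g

biotin 1.240 mg; sorbitol 11.490 g; sucrose 31.681 mL; L-asparagine 1.023 g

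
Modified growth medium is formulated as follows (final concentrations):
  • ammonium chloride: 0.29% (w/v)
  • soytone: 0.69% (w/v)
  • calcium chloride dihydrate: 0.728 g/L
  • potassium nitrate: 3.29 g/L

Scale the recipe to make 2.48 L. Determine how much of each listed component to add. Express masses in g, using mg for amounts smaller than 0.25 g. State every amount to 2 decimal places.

Scale factor relative to 1 L: 2.48.
ammonium chloride: 0.29 g per 100 mL × 2480 mL ÷ 100 = 7.19 g
soytone: 0.69 g per 100 mL × 2480 mL ÷ 100 = 17.11 g
calcium chloride dihydrate: 0.728 g/L × 2.48 L = 1.81 g
potassium nitrate: 3.29 g/L × 2.48 L = 8.16 g

ammonium chloride 7.19 g; soytone 17.11 g; calcium chloride dihydrate 1.81 g; potassium nitrate 8.16 g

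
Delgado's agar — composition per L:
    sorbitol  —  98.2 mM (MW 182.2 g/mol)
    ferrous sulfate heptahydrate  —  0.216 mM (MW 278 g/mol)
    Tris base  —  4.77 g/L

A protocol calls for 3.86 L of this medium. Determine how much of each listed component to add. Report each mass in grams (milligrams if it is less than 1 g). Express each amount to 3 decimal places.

Scale factor relative to 1 L: 3.86.
sorbitol: 98.2 mmol/L × 182.2 g/mol × 3.86 L ÷ 1000 = 69.063 g
ferrous sulfate heptahydrate: 0.216 mmol/L × 278 mg/mmol × 3.86 L = 231.785 mg
Tris base: 4.77 g/L × 3.86 L = 18.412 g

sorbitol 69.063 g; ferrous sulfate heptahydrate 231.785 mg; Tris base 18.412 g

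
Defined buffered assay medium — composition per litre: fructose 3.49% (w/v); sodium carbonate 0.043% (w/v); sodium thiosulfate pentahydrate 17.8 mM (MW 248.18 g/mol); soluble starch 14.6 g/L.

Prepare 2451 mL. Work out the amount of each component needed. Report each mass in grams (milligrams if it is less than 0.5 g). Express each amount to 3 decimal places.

fructose 85.540 g; sodium carbonate 1.054 g; sodium thiosulfate pentahydrate 10.828 g; soluble starch 35.785 g

Working volume: 2451 mL = 2.451 L.
fructose: 3.49% w/v = 34.9 g/L → 34.9 × 2.451 L = 85.540 g
sodium carbonate: 0.043 g per 100 mL × 2451 mL ÷ 100 = 1.054 g
sodium thiosulfate pentahydrate: 17.8 mmol/L × 248.18 g/mol × 2.451 L ÷ 1000 = 10.828 g
soluble starch: 14.6 g/L × 2.451 L = 35.785 g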